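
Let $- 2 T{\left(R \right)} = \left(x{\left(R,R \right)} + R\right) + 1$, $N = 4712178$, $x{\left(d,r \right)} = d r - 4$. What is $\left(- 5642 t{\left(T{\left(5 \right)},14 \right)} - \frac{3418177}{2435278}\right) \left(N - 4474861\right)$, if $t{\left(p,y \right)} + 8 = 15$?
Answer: $- \frac{22825691924773353}{2435278} \approx -9.3729 \cdot 10^{9}$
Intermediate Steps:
$x{\left(d,r \right)} = -4 + d r$
$T{\left(R \right)} = \frac{3}{2} - \frac{R}{2} - \frac{R^{2}}{2}$ ($T{\left(R \right)} = - \frac{\left(\left(-4 + R R\right) + R\right) + 1}{2} = - \frac{\left(\left(-4 + R^{2}\right) + R\right) + 1}{2} = - \frac{\left(-4 + R + R^{2}\right) + 1}{2} = - \frac{-3 + R + R^{2}}{2} = \frac{3}{2} - \frac{R}{2} - \frac{R^{2}}{2}$)
$t{\left(p,y \right)} = 7$ ($t{\left(p,y \right)} = -8 + 15 = 7$)
$\left(- 5642 t{\left(T{\left(5 \right)},14 \right)} - \frac{3418177}{2435278}\right) \left(N - 4474861\right) = \left(\left(-5642\right) 7 - \frac{3418177}{2435278}\right) \left(4712178 - 4474861\right) = \left(-39494 - \frac{3418177}{2435278}\right) 237317 = \left(- \frac{96182287509}{2435278}\right) 237317 = - \frac{22825691924773353}{2435278}$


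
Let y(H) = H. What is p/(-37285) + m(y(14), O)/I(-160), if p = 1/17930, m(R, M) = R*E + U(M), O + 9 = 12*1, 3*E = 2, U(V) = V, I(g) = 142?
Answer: 6183810356/71197385325 ≈ 0.086854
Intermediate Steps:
E = ⅔ (E = (⅓)*2 = ⅔ ≈ 0.66667)
O = 3 (O = -9 + 12*1 = -9 + 12 = 3)
m(R, M) = M + 2*R/3 (m(R, M) = R*(⅔) + M = 2*R/3 + M = M + 2*R/3)
p = 1/17930 ≈ 5.5772e-5
p/(-37285) + m(y(14), O)/I(-160) = (1/17930)/(-37285) + (3 + (⅔)*14)/142 = (1/17930)*(-1/37285) + (3 + 28/3)*(1/142) = -1/668520050 + (37/3)*(1/142) = -1/668520050 + 37/426 = 6183810356/71197385325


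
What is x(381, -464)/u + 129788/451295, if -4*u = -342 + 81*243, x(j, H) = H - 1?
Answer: 1116546136/2909498865 ≈ 0.38376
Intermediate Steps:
x(j, H) = -1 + H
u = -19341/4 (u = -(-342 + 81*243)/4 = -(-342 + 19683)/4 = -¼*19341 = -19341/4 ≈ -4835.3)
x(381, -464)/u + 129788/451295 = (-1 - 464)/(-19341/4) + 129788/451295 = -465*(-4/19341) + 129788*(1/451295) = 620/6447 + 129788/451295 = 1116546136/2909498865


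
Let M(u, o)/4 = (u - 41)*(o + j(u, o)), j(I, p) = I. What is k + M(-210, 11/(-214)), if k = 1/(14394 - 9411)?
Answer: 112443398273/533181 ≈ 2.1089e+5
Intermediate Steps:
k = 1/4983 ≈ 0.00020068
M(u, o) = 4*(-41 + u)*(o + u) (M(u, o) = 4*((u - 41)*(o + u)) = 4*((-41 + u)*(o + u)) = 4*(-41 + u)*(o + u))
k + M(-210, 11/(-214)) = 1/4983 + (-1804/(-214) - 164*(-210) + 4*(-210)² + 4*(11/(-214))*(-210)) = 1/4983 + (-1804*(-1)/214 + 34440 + 4*44100 + 4*(11*(-1/214))*(-210)) = 1/4983 + (-164*(-11/214) + 34440 + 176400 + 4*(-11/214)*(-210)) = 1/4983 + (902/107 + 34440 + 176400 + 4620/107) = 1/4983 + 22565402/107 = 112443398273/533181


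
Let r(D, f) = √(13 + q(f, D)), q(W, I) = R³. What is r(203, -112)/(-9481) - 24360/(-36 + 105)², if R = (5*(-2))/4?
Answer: -8120/1587 - I*√42/37924 ≈ -5.1166 - 0.00017089*I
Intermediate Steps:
R = -5/2 (R = -10*¼ = -5/2 ≈ -2.5000)
q(W, I) = -125/8 (q(W, I) = (-5/2)³ = -125/8)
r(D, f) = I*√42/4 (r(D, f) = √(13 - 125/8) = √(-21/8) = I*√42/4)
r(203, -112)/(-9481) - 24360/(-36 + 105)² = (I*√42/4)/(-9481) - 24360/(-36 + 105)² = (I*√42/4)*(-1/9481) - 24360/(69²) = -I*√42/37924 - 24360/4761 = -I*√42/37924 - 24360*1/4761 = -I*√42/37924 - 8120/1587 = -8120/1587 - I*√42/37924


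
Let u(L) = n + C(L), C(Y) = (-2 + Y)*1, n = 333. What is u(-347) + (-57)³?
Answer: -185209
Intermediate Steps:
C(Y) = -2 + Y
u(L) = 331 + L (u(L) = 333 + (-2 + L) = 331 + L)
u(-347) + (-57)³ = (331 - 347) + (-57)³ = -16 - 185193 = -185209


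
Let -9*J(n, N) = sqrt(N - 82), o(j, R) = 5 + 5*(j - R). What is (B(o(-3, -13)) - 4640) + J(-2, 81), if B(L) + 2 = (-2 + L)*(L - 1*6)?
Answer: -2045 - I/9 ≈ -2045.0 - 0.11111*I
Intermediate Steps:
o(j, R) = 5 - 5*R + 5*j (o(j, R) = 5 + (-5*R + 5*j) = 5 - 5*R + 5*j)
B(L) = -2 + (-6 + L)*(-2 + L) (B(L) = -2 + (-2 + L)*(L - 1*6) = -2 + (-2 + L)*(L - 6) = -2 + (-2 + L)*(-6 + L) = -2 + (-6 + L)*(-2 + L))
J(n, N) = -sqrt(-82 + N)/9 (J(n, N) = -sqrt(N - 82)/9 = -sqrt(-82 + N)/9)
(B(o(-3, -13)) - 4640) + J(-2, 81) = ((10 + (5 - 5*(-13) + 5*(-3))**2 - 8*(5 - 5*(-13) + 5*(-3))) - 4640) - sqrt(-82 + 81)/9 = ((10 + (5 + 65 - 15)**2 - 8*(5 + 65 - 15)) - 4640) - I/9 = ((10 + 55**2 - 8*55) - 4640) - I/9 = ((10 + 3025 - 440) - 4640) - I/9 = (2595 - 4640) - I/9 = -2045 - I/9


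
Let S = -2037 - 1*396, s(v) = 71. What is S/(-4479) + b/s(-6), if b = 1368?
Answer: 2100005/106003 ≈ 19.811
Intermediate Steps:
S = -2433 (S = -2037 - 396 = -2433)
S/(-4479) + b/s(-6) = -2433/(-4479) + 1368/71 = -2433*(-1/4479) + 1368*(1/71) = 811/1493 + 1368/71 = 2100005/106003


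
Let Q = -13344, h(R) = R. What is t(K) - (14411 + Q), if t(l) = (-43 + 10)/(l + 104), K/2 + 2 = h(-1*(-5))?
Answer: -10673/10 ≈ -1067.3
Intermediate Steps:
K = 6 (K = -4 + 2*(-1*(-5)) = -4 + 2*5 = -4 + 10 = 6)
t(l) = -33/(104 + l)
t(K) - (14411 + Q) = -33/(104 + 6) - (14411 - 13344) = -33/110 - 1*1067 = -33*1/110 - 1067 = -3/10 - 1067 = -10673/10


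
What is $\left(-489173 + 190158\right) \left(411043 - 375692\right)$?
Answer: $-10570479265$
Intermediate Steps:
$\left(-489173 + 190158\right) \left(411043 - 375692\right) = \left(-299015\right) 35351 = -10570479265$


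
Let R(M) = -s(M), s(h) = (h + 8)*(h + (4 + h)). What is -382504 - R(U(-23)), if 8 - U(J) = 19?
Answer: -382450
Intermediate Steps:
U(J) = -11 (U(J) = 8 - 1*19 = 8 - 19 = -11)
s(h) = (4 + 2*h)*(8 + h) (s(h) = (8 + h)*(4 + 2*h) = (4 + 2*h)*(8 + h))
R(M) = -32 - 20*M - 2*M**2 (R(M) = -(32 + 2*M**2 + 20*M) = -32 - 20*M - 2*M**2)
-382504 - R(U(-23)) = -382504 - (-32 - 20*(-11) - 2*(-11)**2) = -382504 - (-32 + 220 - 2*121) = -382504 - (-32 + 220 - 242) = -382504 - 1*(-54) = -382504 + 54 = -382450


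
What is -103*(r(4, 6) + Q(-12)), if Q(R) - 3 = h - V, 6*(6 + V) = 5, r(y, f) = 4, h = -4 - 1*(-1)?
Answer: -5665/6 ≈ -944.17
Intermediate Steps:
h = -3 (h = -4 + 1 = -3)
V = -31/6 (V = -6 + (⅙)*5 = -6 + ⅚ = -31/6 ≈ -5.1667)
Q(R) = 31/6 (Q(R) = 3 + (-3 - 1*(-31/6)) = 3 + (-3 + 31/6) = 3 + 13/6 = 31/6)
-103*(r(4, 6) + Q(-12)) = -103*(4 + 31/6) = -103*55/6 = -5665/6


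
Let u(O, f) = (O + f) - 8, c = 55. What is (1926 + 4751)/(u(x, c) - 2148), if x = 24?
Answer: -6677/2077 ≈ -3.2147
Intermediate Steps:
u(O, f) = -8 + O + f
(1926 + 4751)/(u(x, c) - 2148) = (1926 + 4751)/((-8 + 24 + 55) - 2148) = 6677/(71 - 2148) = 6677/(-2077) = 6677*(-1/2077) = -6677/2077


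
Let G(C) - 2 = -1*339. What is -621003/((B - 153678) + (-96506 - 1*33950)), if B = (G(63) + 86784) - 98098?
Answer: 207001/98595 ≈ 2.0995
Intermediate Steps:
G(C) = -337 (G(C) = 2 - 1*339 = 2 - 339 = -337)
B = -11651 (B = (-337 + 86784) - 98098 = 86447 - 98098 = -11651)
-621003/((B - 153678) + (-96506 - 1*33950)) = -621003/((-11651 - 153678) + (-96506 - 1*33950)) = -621003/(-165329 + (-96506 - 33950)) = -621003/(-165329 - 130456) = -621003/(-295785) = -621003*(-1/295785) = 207001/98595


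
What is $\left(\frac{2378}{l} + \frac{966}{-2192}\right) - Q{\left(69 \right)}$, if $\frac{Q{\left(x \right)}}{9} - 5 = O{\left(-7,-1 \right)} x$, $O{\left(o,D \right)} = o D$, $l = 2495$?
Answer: $- \frac{12008610637}{2734520} \approx -4391.5$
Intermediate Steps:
$O{\left(o,D \right)} = D o$
$Q{\left(x \right)} = 45 + 63 x$ ($Q{\left(x \right)} = 45 + 9 \left(-1\right) \left(-7\right) x = 45 + 9 \cdot 7 x = 45 + 63 x$)
$\left(\frac{2378}{l} + \frac{966}{-2192}\right) - Q{\left(69 \right)} = \left(\frac{2378}{2495} + \frac{966}{-2192}\right) - \left(45 + 63 \cdot 69\right) = \left(2378 \cdot \frac{1}{2495} + 966 \left(- \frac{1}{2192}\right)\right) - \left(45 + 4347\right) = \left(\frac{2378}{2495} - \frac{483}{1096}\right) - 4392 = \frac{1401203}{2734520} - 4392 = - \frac{12008610637}{2734520}$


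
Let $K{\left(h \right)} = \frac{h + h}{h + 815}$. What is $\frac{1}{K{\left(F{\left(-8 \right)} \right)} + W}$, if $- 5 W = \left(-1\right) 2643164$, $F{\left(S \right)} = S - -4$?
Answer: $\frac{4055}{2143605964} \approx 1.8917 \cdot 10^{-6}$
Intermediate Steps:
$F{\left(S \right)} = 4 + S$ ($F{\left(S \right)} = S + 4 = 4 + S$)
$K{\left(h \right)} = \frac{2 h}{815 + h}$
$W = \frac{2643164}{5}$ ($W = - \frac{\left(-1\right) 2643164}{5} = \left(- \frac{1}{5}\right) \left(-2643164\right) = \frac{2643164}{5} \approx 5.2863 \cdot 10^{5}$)
$\frac{1}{K{\left(F{\left(-8 \right)} \right)} + W} = \frac{1}{\frac{2 \left(4 - 8\right)}{815 + \left(4 - 8\right)} + \frac{2643164}{5}} = \frac{1}{2 \left(-4\right) \frac{1}{815 - 4} + \frac{2643164}{5}} = \frac{1}{2 \left(-4\right) \frac{1}{811} + \frac{2643164}{5}} = \frac{1}{- \frac{8}{811} + \frac{2643164}{5}} = \frac{1}{\frac{2143605964}{4055}} = \frac{4055}{2143605964}$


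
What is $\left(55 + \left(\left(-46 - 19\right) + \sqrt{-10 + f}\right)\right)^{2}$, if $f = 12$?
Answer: $\left(10 - \sqrt{2}\right)^{2} \approx 73.716$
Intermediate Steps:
$\left(55 + \left(\left(-46 - 19\right) + \sqrt{-10 + f}\right)\right)^{2} = \left(55 + \left(\left(-46 - 19\right) + \sqrt{-10 + 12}\right)\right)^{2} = \left(55 - \left(65 - \sqrt{2}\right)\right)^{2} = \left(-10 + \sqrt{2}\right)^{2}$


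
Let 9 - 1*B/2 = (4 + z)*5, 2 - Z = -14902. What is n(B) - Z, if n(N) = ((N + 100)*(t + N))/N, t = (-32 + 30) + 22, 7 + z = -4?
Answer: -161406/11 ≈ -14673.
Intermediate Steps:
z = -11 (z = -7 - 4 = -11)
t = 20 (t = -2 + 22 = 20)
Z = 14904 (Z = 2 - 1*(-14902) = 2 + 14902 = 14904)
B = 88 (B = 18 - 2*(4 - 11)*5 = 18 - (-14)*5 = 18 - 2*(-35) = 18 + 70 = 88)
n(N) = (20 + N)*(100 + N)/N (n(N) = ((N + 100)*(20 + N))/N = ((100 + N)*(20 + N))/N = ((20 + N)*(100 + N))/N = (20 + N)*(100 + N)/N)
n(B) - Z = (120 + 88 + 2000/88) - 1*14904 = (120 + 88 + 2000*(1/88)) - 14904 = (120 + 88 + 250/11) - 14904 = 2538/11 - 14904 = -161406/11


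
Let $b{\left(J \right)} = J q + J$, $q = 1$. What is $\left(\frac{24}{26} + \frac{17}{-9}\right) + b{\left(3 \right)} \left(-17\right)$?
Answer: $- \frac{12047}{117} \approx -102.97$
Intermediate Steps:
$b{\left(J \right)} = 2 J$ ($b{\left(J \right)} = J 1 + J = J + J = 2 J$)
$\left(\frac{24}{26} + \frac{17}{-9}\right) + b{\left(3 \right)} \left(-17\right) = \left(\frac{24}{26} + \frac{17}{-9}\right) + 2 \cdot 3 \left(-17\right) = \left(24 \cdot \frac{1}{26} + 17 \left(- \frac{1}{9}\right)\right) + 6 \left(-17\right) = \left(\frac{12}{13} - \frac{17}{9}\right) - 102 = - \frac{113}{117} - 102 = - \frac{12047}{117}$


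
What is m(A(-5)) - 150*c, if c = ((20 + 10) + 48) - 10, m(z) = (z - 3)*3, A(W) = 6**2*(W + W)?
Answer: -11289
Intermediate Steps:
A(W) = 72*W (A(W) = 36*(2*W) = 72*W)
m(z) = -9 + 3*z (m(z) = (-3 + z)*3 = -9 + 3*z)
c = 68 (c = (30 + 48) - 10 = 78 - 10 = 68)
m(A(-5)) - 150*c = (-9 + 3*(72*(-5))) - 150*68 = (-9 + 3*(-360)) - 10200 = (-9 - 1080) - 10200 = -1089 - 10200 = -11289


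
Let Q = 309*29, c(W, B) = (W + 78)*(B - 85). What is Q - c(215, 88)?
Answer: 8082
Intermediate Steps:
c(W, B) = (-85 + B)*(78 + W) (c(W, B) = (78 + W)*(-85 + B) = (-85 + B)*(78 + W))
Q = 8961
Q - c(215, 88) = 8961 - (-6630 - 85*215 + 78*88 + 88*215) = 8961 - (-6630 - 18275 + 6864 + 18920) = 8961 - 1*879 = 8961 - 879 = 8082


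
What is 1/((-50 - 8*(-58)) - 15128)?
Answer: -1/14714 ≈ -6.7962e-5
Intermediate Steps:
1/((-50 - 8*(-58)) - 15128) = 1/((-50 + 464) - 15128) = 1/(414 - 15128) = 1/(-14714) = -1/14714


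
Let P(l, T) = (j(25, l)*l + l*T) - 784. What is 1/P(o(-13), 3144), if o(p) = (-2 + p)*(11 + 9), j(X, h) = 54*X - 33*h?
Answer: -1/4318984 ≈ -2.3154e-7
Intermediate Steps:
j(X, h) = -33*h + 54*X
o(p) = -40 + 20*p (o(p) = (-2 + p)*20 = -40 + 20*p)
P(l, T) = -784 + T*l + l*(1350 - 33*l) (P(l, T) = ((-33*l + 54*25)*l + l*T) - 784 = ((-33*l + 1350)*l + T*l) - 784 = ((1350 - 33*l)*l + T*l) - 784 = (l*(1350 - 33*l) + T*l) - 784 = (T*l + l*(1350 - 33*l)) - 784 = -784 + T*l + l*(1350 - 33*l))
1/P(o(-13), 3144) = 1/(-784 + 3144*(-40 + 20*(-13)) - 3*(-40 + 20*(-13))*(-450 + 11*(-40 + 20*(-13)))) = 1/(-784 + 3144*(-40 - 260) - 3*(-40 - 260)*(-450 + 11*(-40 - 260))) = 1/(-784 + 3144*(-300) - 3*(-300)*(-450 + 11*(-300))) = 1/(-784 - 943200 - 3*(-300)*(-450 - 3300)) = 1/(-784 - 943200 - 3*(-300)*(-3750)) = 1/(-784 - 943200 - 3375000) = 1/(-4318984) = -1/4318984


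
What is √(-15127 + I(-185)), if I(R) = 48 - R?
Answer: I*√14894 ≈ 122.04*I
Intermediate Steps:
√(-15127 + I(-185)) = √(-15127 + (48 - 1*(-185))) = √(-15127 + (48 + 185)) = √(-15127 + 233) = √(-14894) = I*√14894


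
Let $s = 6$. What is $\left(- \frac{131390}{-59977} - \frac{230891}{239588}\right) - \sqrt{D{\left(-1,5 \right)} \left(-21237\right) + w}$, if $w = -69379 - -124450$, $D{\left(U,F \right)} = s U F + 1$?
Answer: $\frac{17631317813}{14369769476} - 4 \sqrt{41934} \approx -817.88$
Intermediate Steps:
$D{\left(U,F \right)} = 1 + 6 F U$ ($D{\left(U,F \right)} = 6 U F + 1 = 6 F U + 1 = 1 + 6 F U$)
$w = 55071$ ($w = -69379 + 124450 = 55071$)
$\left(- \frac{131390}{-59977} - \frac{230891}{239588}\right) - \sqrt{D{\left(-1,5 \right)} \left(-21237\right) + w} = \left(- \frac{131390}{-59977} - \frac{230891}{239588}\right) - \sqrt{\left(1 + 6 \cdot 5 \left(-1\right)\right) \left(-21237\right) + 55071} = \left(\left(-131390\right) \left(- \frac{1}{59977}\right) - \frac{230891}{239588}\right) - \sqrt{\left(1 - 30\right) \left(-21237\right) + 55071} = \left(\frac{131390}{59977} - \frac{230891}{239588}\right) - \sqrt{\left(-29\right) \left(-21237\right) + 55071} = \frac{17631317813}{14369769476} - \sqrt{615873 + 55071} = \frac{17631317813}{14369769476} - \sqrt{670944} = \frac{17631317813}{14369769476} - 4 \sqrt{41934}$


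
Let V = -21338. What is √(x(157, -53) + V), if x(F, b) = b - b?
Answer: I*√21338 ≈ 146.08*I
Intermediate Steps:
x(F, b) = 0
√(x(157, -53) + V) = √(0 - 21338) = √(-21338) = I*√21338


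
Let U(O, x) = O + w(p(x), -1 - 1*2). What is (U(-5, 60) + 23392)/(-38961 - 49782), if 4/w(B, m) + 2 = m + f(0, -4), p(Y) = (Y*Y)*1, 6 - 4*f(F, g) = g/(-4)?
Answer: -350789/1331145 ≈ -0.26352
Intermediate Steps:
f(F, g) = 3/2 + g/16 (f(F, g) = 3/2 - g/(4*(-4)) = 3/2 - g*(-1)/(4*4) = 3/2 - (-1)*g/16 = 3/2 + g/16)
p(Y) = Y**2 (p(Y) = Y**2*1 = Y**2)
w(B, m) = 4/(-3/4 + m) (w(B, m) = 4/(-2 + (m + (3/2 + (1/16)*(-4)))) = 4/(-2 + (m + (3/2 - 1/4))) = 4/(-2 + (m + 5/4)) = 4/(-2 + (5/4 + m)) = 4/(-3/4 + m))
U(O, x) = -16/15 + O (U(O, x) = O + 16/(-3 + 4*(-1 - 1*2)) = O + 16/(-3 + 4*(-1 - 2)) = O + 16/(-3 + 4*(-3)) = O + 16/(-3 - 12) = O + 16/(-15) = O + 16*(-1/15) = O - 16/15 = -16/15 + O)
(U(-5, 60) + 23392)/(-38961 - 49782) = ((-16/15 - 5) + 23392)/(-38961 - 49782) = (-91/15 + 23392)/(-88743) = (350789/15)*(-1/88743) = -350789/1331145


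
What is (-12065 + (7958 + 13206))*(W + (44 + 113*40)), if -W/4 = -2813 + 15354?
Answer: -414914400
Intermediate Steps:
W = -50164 (W = -4*(-2813 + 15354) = -4*12541 = -50164)
(-12065 + (7958 + 13206))*(W + (44 + 113*40)) = (-12065 + (7958 + 13206))*(-50164 + (44 + 113*40)) = (-12065 + 21164)*(-50164 + (44 + 4520)) = 9099*(-50164 + 4564) = 9099*(-45600) = -414914400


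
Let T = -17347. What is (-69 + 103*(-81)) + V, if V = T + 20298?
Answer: -5461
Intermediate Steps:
V = 2951 (V = -17347 + 20298 = 2951)
(-69 + 103*(-81)) + V = (-69 + 103*(-81)) + 2951 = (-69 - 8343) + 2951 = -8412 + 2951 = -5461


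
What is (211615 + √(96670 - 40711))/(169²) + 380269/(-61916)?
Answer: 2241491431/1768382876 + √55959/28561 ≈ 1.2758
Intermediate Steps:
(211615 + √(96670 - 40711))/(169²) + 380269/(-61916) = (211615 + √55959)/28561 + 380269*(-1/61916) = (211615 + √55959)*(1/28561) - 380269/61916 = (211615/28561 + √55959/28561) - 380269/61916 = 2241491431/1768382876 + √55959/28561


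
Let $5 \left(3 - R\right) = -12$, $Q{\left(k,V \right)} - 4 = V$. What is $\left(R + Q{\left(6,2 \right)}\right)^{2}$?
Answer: $\frac{3249}{25} \approx 129.96$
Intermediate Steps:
$Q{\left(k,V \right)} = 4 + V$
$R = \frac{27}{5}$ ($R = 3 - - \frac{12}{5} = 3 + \frac{12}{5} = \frac{27}{5} \approx 5.4$)
$\left(R + Q{\left(6,2 \right)}\right)^{2} = \left(\frac{27}{5} + \left(4 + 2\right)\right)^{2} = \left(\frac{27}{5} + 6\right)^{2} = \left(\frac{57}{5}\right)^{2} = \frac{3249}{25}$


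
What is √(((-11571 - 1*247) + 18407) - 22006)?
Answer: 3*I*√1713 ≈ 124.17*I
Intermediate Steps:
√(((-11571 - 1*247) + 18407) - 22006) = √(((-11571 - 247) + 18407) - 22006) = √((-11818 + 18407) - 22006) = √(6589 - 22006) = √(-15417) = 3*I*√1713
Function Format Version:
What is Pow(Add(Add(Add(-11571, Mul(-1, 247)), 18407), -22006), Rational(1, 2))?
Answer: Mul(3, I, Pow(1713, Rational(1, 2))) ≈ Mul(124.17, I)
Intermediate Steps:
Pow(Add(Add(Add(-11571, Mul(-1, 247)), 18407), -22006), Rational(1, 2)) = Pow(Add(Add(Add(-11571, -247), 18407), -22006), Rational(1, 2)) = Pow(Add(Add(-11818, 18407), -22006), Rational(1, 2)) = Pow(Add(6589, -22006), Rational(1, 2)) = Pow(-15417, Rational(1, 2)) = Mul(3, I, Pow(1713, Rational(1, 2)))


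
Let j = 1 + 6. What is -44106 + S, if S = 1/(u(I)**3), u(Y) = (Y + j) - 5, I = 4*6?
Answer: -775207055/17576 ≈ -44106.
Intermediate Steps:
j = 7
I = 24
u(Y) = 2 + Y (u(Y) = (Y + 7) - 5 = (7 + Y) - 5 = 2 + Y)
S = 1/17576 (S = 1/((2 + 24)**3) = 1/(26**3) = 1/17576 ≈ 5.6896e-5)
-44106 + S = -44106 + 1/17576 = -775207055/17576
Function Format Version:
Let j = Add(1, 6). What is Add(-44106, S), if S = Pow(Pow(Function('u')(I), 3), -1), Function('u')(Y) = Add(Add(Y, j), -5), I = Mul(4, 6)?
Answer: Rational(-775207055, 17576) ≈ -44106.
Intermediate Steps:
j = 7
I = 24
Function('u')(Y) = Add(2, Y) (Function('u')(Y) = Add(Add(Y, 7), -5) = Add(Add(7, Y), -5) = Add(2, Y))
S = Rational(1, 17576) (S = Pow(Pow(Add(2, 24), 3), -1) = Pow(Pow(26, 3), -1) = Pow(17576, -1) = Rational(1, 17576) ≈ 5.6896e-5)
Add(-44106, S) = Add(-44106, Rational(1, 17576)) = Rational(-775207055, 17576)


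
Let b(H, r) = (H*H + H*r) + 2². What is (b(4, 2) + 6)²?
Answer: 1156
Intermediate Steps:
b(H, r) = 4 + H² + H*r (b(H, r) = (H² + H*r) + 4 = 4 + H² + H*r)
(b(4, 2) + 6)² = ((4 + 4² + 4*2) + 6)² = ((4 + 16 + 8) + 6)² = (28 + 6)² = 34² = 1156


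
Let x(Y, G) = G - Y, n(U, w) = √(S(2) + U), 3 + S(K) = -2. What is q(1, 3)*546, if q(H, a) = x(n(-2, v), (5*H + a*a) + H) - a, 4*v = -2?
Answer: 6552 - 546*I*√7 ≈ 6552.0 - 1444.6*I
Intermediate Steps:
v = -½ (v = (¼)*(-2) = -½ ≈ -0.50000)
S(K) = -5 (S(K) = -3 - 2 = -5)
n(U, w) = √(-5 + U)
q(H, a) = a² - a + 6*H - I*√7 (q(H, a) = (((5*H + a*a) + H) - √(-5 - 2)) - a = (((5*H + a²) + H) - √(-7)) - a = (((a² + 5*H) + H) - I*√7) - a = ((a² + 6*H) - I*√7) - a = (a² + 6*H - I*√7) - a = a² - a + 6*H - I*√7)
q(1, 3)*546 = (3² - 1*3 + 6*1 - I*√7)*546 = (9 - 3 + 6 - I*√7)*546 = (12 - I*√7)*546 = 6552 - 546*I*√7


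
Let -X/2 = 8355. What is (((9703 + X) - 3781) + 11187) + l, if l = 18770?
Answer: 19169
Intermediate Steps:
X = -16710 (X = -2*8355 = -16710)
(((9703 + X) - 3781) + 11187) + l = (((9703 - 16710) - 3781) + 11187) + 18770 = ((-7007 - 3781) + 11187) + 18770 = (-10788 + 11187) + 18770 = 399 + 18770 = 19169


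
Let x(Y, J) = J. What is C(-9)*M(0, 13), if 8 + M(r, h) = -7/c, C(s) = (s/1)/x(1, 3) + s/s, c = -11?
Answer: 162/11 ≈ 14.727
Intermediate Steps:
C(s) = 1 + s/3 (C(s) = (s/1)/3 + s/s = (s*1)*(1/3) + 1 = s*(1/3) + 1 = s/3 + 1 = 1 + s/3)
M(r, h) = -81/11 (M(r, h) = -8 - 7/(-11) = -8 - 7*(-1/11) = -8 + 7/11 = -81/11)
C(-9)*M(0, 13) = (1 + (1/3)*(-9))*(-81/11) = (1 - 3)*(-81/11) = -2*(-81/11) = 162/11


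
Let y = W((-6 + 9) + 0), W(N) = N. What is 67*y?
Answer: 201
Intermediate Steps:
y = 3 (y = (-6 + 9) + 0 = 3 + 0 = 3)
67*y = 67*3 = 201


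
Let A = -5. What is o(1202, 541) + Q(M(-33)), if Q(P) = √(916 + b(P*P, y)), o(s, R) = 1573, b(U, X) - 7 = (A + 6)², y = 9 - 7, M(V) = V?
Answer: 1573 + 2*√231 ≈ 1603.4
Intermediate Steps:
y = 2
b(U, X) = 8 (b(U, X) = 7 + (-5 + 6)² = 7 + 1² = 7 + 1 = 8)
Q(P) = 2*√231 (Q(P) = √(916 + 8) = √924 = 2*√231)
o(1202, 541) + Q(M(-33)) = 1573 + 2*√231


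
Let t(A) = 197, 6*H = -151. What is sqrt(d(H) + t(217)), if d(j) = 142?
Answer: sqrt(339) ≈ 18.412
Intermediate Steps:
H = -151/6 (H = (1/6)*(-151) = -151/6 ≈ -25.167)
sqrt(d(H) + t(217)) = sqrt(142 + 197) = sqrt(339)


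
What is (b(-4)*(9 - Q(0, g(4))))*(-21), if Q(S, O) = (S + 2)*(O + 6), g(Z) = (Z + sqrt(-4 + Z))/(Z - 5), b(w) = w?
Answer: 420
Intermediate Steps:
g(Z) = (Z + sqrt(-4 + Z))/(-5 + Z)
Q(S, O) = (2 + S)*(6 + O)
(b(-4)*(9 - Q(0, g(4))))*(-21) = -4*(9 - (12 + 2*((4 + sqrt(-4 + 4))/(-5 + 4)) + 6*0 + ((4 + sqrt(-4 + 4))/(-5 + 4))*0))*(-21) = -4*(9 - (12 + 2*((4 + sqrt(0))/(-1)) + 0 + ((4 + sqrt(0))/(-1))*0))*(-21) = -4*(9 - (12 + 2*(-(4 + 0)) + 0 - (4 + 0)*0))*(-21) = -4*(9 - (12 + 2*(-1*4) + 0 - 1*4*0))*(-21) = -4*(9 - (12 + 2*(-4) + 0 - 4*0))*(-21) = -4*(9 - (12 - 8 + 0 + 0))*(-21) = -4*(9 - 1*4)*(-21) = -4*(9 - 4)*(-21) = -4*5*(-21) = -20*(-21) = 420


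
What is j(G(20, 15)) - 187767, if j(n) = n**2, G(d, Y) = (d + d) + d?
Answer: -184167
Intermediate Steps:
G(d, Y) = 3*d (G(d, Y) = 2*d + d = 3*d)
j(G(20, 15)) - 187767 = (3*20)**2 - 187767 = 60**2 - 187767 = 3600 - 187767 = -184167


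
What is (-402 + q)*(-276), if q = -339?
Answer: 204516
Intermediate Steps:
(-402 + q)*(-276) = (-402 - 339)*(-276) = -741*(-276) = 204516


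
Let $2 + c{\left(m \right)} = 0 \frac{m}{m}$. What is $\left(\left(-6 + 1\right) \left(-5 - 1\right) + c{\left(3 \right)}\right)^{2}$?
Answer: $784$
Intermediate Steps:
$c{\left(m \right)} = -2$ ($c{\left(m \right)} = -2 + 0 \frac{m}{m} = -2 + 0 \cdot 1 = -2 + 0 = -2$)
$\left(\left(-6 + 1\right) \left(-5 - 1\right) + c{\left(3 \right)}\right)^{2} = \left(\left(-6 + 1\right) \left(-5 - 1\right) - 2\right)^{2} = \left(- 5 \left(-5 - 1\right) - 2\right)^{2} = \left(\left(-5\right) \left(-6\right) - 2\right)^{2} = \left(30 - 2\right)^{2} = 28^{2} = 784$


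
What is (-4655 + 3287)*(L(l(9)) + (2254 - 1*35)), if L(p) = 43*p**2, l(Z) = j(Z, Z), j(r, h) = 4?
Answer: -3976776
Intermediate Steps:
l(Z) = 4
(-4655 + 3287)*(L(l(9)) + (2254 - 1*35)) = (-4655 + 3287)*(43*4**2 + (2254 - 1*35)) = -1368*(43*16 + (2254 - 35)) = -1368*(688 + 2219) = -1368*2907 = -3976776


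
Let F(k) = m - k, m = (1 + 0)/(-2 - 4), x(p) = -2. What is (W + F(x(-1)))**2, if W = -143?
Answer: 717409/36 ≈ 19928.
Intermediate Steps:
m = -1/6 (m = 1/(-6) = 1*(-1/6) = -1/6 ≈ -0.16667)
F(k) = -1/6 - k
(W + F(x(-1)))**2 = (-143 + (-1/6 - 1*(-2)))**2 = (-143 + (-1/6 + 2))**2 = (-143 + 11/6)**2 = (-847/6)**2 = 717409/36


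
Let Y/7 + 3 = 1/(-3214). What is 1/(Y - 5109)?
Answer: -3214/16487827 ≈ -0.00019493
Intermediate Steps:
Y = -67501/3214 (Y = -21 + 7/(-3214) = -21 + 7*(-1/3214) = -21 - 7/3214 = -67501/3214 ≈ -21.002)
1/(Y - 5109) = 1/(-67501/3214 - 5109) = 1/(-16487827/3214) = -3214/16487827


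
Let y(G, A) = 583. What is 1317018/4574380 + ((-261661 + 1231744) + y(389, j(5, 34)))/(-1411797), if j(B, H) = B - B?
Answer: -1290416537867/3229047980430 ≈ -0.39963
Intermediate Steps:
j(B, H) = 0
1317018/4574380 + ((-261661 + 1231744) + y(389, j(5, 34)))/(-1411797) = 1317018/4574380 + ((-261661 + 1231744) + 583)/(-1411797) = 1317018*(1/4574380) + (970083 + 583)*(-1/1411797) = 658509/2287190 + 970666*(-1/1411797) = 658509/2287190 - 970666/1411797 = -1290416537867/3229047980430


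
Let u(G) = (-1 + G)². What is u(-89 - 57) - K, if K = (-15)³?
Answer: 24984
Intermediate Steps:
K = -3375
u(-89 - 57) - K = (-1 + (-89 - 57))² - 1*(-3375) = (-1 - 146)² + 3375 = (-147)² + 3375 = 21609 + 3375 = 24984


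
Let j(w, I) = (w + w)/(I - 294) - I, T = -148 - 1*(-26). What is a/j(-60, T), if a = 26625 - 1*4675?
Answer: 1141400/6359 ≈ 179.49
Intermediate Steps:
a = 21950 (a = 26625 - 4675 = 21950)
T = -122 (T = -148 + 26 = -122)
j(w, I) = -I + 2*w/(-294 + I) (j(w, I) = (2*w)/(-294 + I) - I = 2*w/(-294 + I) - I = -I + 2*w/(-294 + I))
a/j(-60, T) = 21950/(((-1*(-122)**2 + 2*(-60) + 294*(-122))/(-294 - 122))) = 21950/(((-1*14884 - 120 - 35868)/(-416))) = 21950/((-(-14884 - 120 - 35868)/416)) = 21950/((-1/416*(-50872))) = 21950/(6359/52) = 21950*(52/6359) = 1141400/6359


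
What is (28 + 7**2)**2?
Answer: 5929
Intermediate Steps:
(28 + 7**2)**2 = (28 + 49)**2 = 77**2 = 5929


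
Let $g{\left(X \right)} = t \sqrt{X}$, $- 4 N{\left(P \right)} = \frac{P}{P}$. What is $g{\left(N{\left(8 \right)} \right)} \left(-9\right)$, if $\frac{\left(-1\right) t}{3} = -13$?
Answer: $- \frac{351 i}{2} \approx - 175.5 i$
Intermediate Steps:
$N{\left(P \right)} = - \frac{1}{4}$ ($N{\left(P \right)} = - \frac{P \frac{1}{P}}{4} = \left(- \frac{1}{4}\right) 1 = - \frac{1}{4}$)
$t = 39$ ($t = \left(-3\right) \left(-13\right) = 39$)
$g{\left(X \right)} = 39 \sqrt{X}$
$g{\left(N{\left(8 \right)} \right)} \left(-9\right) = 39 \sqrt{- \frac{1}{4}} \left(-9\right) = 39 \frac{i}{2} \left(-9\right) = \frac{39 i}{2} \left(-9\right) = - \frac{351 i}{2}$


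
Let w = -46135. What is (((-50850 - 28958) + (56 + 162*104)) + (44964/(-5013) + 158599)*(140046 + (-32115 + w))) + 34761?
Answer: 5458712170361/557 ≈ 9.8002e+9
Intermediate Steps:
(((-50850 - 28958) + (56 + 162*104)) + (44964/(-5013) + 158599)*(140046 + (-32115 + w))) + 34761 = (((-50850 - 28958) + (56 + 162*104)) + (44964/(-5013) + 158599)*(140046 + (-32115 - 46135))) + 34761 = ((-79808 + (56 + 16848)) + (44964*(-1/5013) + 158599)*(140046 - 78250)) + 34761 = ((-79808 + 16904) + (-4996/557 + 158599)*61796) + 34761 = (-62904 + (88334647/557)*61796) + 34761 = (-62904 + 5458727846012/557) + 34761 = 5458692808484/557 + 34761 = 5458712170361/557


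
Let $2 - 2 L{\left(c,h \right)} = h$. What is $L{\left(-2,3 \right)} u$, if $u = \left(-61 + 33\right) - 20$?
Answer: $24$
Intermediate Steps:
$L{\left(c,h \right)} = 1 - \frac{h}{2}$
$u = -48$ ($u = -28 - 20 = -48$)
$L{\left(-2,3 \right)} u = \left(1 - \frac{3}{2}\right) \left(-48\right) = \left(- \frac{1}{2}\right) \left(-48\right) = 24$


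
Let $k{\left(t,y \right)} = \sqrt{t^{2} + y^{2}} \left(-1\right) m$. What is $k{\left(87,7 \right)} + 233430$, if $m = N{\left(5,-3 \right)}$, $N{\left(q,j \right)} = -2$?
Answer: $233430 + 2 \sqrt{7618} \approx 2.336 \cdot 10^{5}$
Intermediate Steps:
$m = -2$
$k{\left(t,y \right)} = 2 \sqrt{t^{2} + y^{2}}$ ($k{\left(t,y \right)} = \sqrt{t^{2} + y^{2}} \left(-1\right) \left(-2\right) = - \sqrt{t^{2} + y^{2}} \left(-2\right) = 2 \sqrt{t^{2} + y^{2}}$)
$k{\left(87,7 \right)} + 233430 = 2 \sqrt{87^{2} + 7^{2}} + 233430 = 2 \sqrt{7569 + 49} + 233430 = 2 \sqrt{7618} + 233430 = 233430 + 2 \sqrt{7618}$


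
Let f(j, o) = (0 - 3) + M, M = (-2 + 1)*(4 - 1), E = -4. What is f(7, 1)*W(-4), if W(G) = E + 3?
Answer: 6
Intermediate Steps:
M = -3 (M = -1*3 = -3)
W(G) = -1 (W(G) = -4 + 3 = -1)
f(j, o) = -6 (f(j, o) = (0 - 3) - 3 = -3 - 3 = -6)
f(7, 1)*W(-4) = -6*(-1) = 6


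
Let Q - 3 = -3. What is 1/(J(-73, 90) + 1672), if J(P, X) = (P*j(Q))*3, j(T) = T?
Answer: 1/1672 ≈ 0.00059809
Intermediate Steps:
Q = 0 (Q = 3 - 3 = 0)
J(P, X) = 0 (J(P, X) = (P*0)*3 = 0*3 = 0)
1/(J(-73, 90) + 1672) = 1/(0 + 1672) = 1/1672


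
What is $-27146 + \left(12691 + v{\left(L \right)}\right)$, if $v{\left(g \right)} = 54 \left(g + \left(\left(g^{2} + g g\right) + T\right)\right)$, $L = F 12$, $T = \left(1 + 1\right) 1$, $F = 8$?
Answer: $986165$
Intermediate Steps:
$T = 2$ ($T = 2 \cdot 1 = 2$)
$L = 96$ ($L = 8 \cdot 12 = 96$)
$v{\left(g \right)} = 108 + 54 g + 108 g^{2}$ ($v{\left(g \right)} = 54 \left(g + \left(\left(g^{2} + g g\right) + 2\right)\right) = 54 \left(g + \left(\left(g^{2} + g^{2}\right) + 2\right)\right) = 54 \left(g + \left(2 g^{2} + 2\right)\right) = 54 \left(g + \left(2 + 2 g^{2}\right)\right) = 54 \left(2 + g + 2 g^{2}\right) = 108 + 54 g + 108 g^{2}$)
$-27146 + \left(12691 + v{\left(L \right)}\right) = -27146 + \left(12691 + \left(108 + 54 \cdot 96 + 108 \cdot 96^{2}\right)\right) = -27146 + \left(12691 + \left(108 + 5184 + 108 \cdot 9216\right)\right) = -27146 + \left(12691 + \left(108 + 5184 + 995328\right)\right) = -27146 + \left(12691 + 1000620\right) = -27146 + 1013311 = 986165$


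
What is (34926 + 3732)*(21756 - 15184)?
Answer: 254060376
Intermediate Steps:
(34926 + 3732)*(21756 - 15184) = 38658*6572 = 254060376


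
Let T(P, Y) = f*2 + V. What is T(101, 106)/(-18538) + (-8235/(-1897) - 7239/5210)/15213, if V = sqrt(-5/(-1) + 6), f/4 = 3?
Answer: -46481016109/42231728960330 - sqrt(11)/18538 ≈ -0.0012795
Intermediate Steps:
f = 12 (f = 4*3 = 12)
V = sqrt(11) (V = sqrt(-5*(-1) + 6) = sqrt(5 + 6) = sqrt(11) ≈ 3.3166)
T(P, Y) = 24 + sqrt(11) (T(P, Y) = 12*2 + sqrt(11) = 24 + sqrt(11))
T(101, 106)/(-18538) + (-8235/(-1897) - 7239/5210)/15213 = (24 + sqrt(11))/(-18538) + (-8235/(-1897) - 7239/5210)/15213 = (24 + sqrt(11))*(-1/18538) + (-8235*(-1/1897) - 7239*1/5210)*(1/15213) = (-12/9269 - sqrt(11)/18538) + (8235/1897 - 7239/5210)*(1/15213) = (-12/9269 - sqrt(11)/18538) + (29171967/9883370)*(1/15213) = (-12/9269 - sqrt(11)/18538) + 883999/4556233570 = -46481016109/42231728960330 - sqrt(11)/18538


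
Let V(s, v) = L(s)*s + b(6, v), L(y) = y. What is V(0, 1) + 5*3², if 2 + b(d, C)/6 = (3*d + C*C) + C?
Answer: 153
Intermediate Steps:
b(d, C) = -12 + 6*C + 6*C² + 18*d (b(d, C) = -12 + 6*((3*d + C*C) + C) = -12 + 6*((3*d + C²) + C) = -12 + 6*((C² + 3*d) + C) = -12 + 6*(C + C² + 3*d) = -12 + (6*C + 6*C² + 18*d) = -12 + 6*C + 6*C² + 18*d)
V(s, v) = 96 + s² + 6*v + 6*v² (V(s, v) = s*s + (-12 + 6*v + 6*v² + 18*6) = s² + (-12 + 6*v + 6*v² + 108) = s² + (96 + 6*v + 6*v²) = 96 + s² + 6*v + 6*v²)
V(0, 1) + 5*3² = (96 + 0² + 6*1 + 6*1²) + 5*3² = (96 + 0 + 6 + 6*1) + 5*9 = (96 + 0 + 6 + 6) + 45 = 108 + 45 = 153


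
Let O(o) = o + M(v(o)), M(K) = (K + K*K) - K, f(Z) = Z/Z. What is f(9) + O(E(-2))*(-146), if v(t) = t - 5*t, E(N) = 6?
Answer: -84971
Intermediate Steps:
v(t) = -4*t
f(Z) = 1
M(K) = K**2 (M(K) = (K + K**2) - K = K**2)
O(o) = o + 16*o**2 (O(o) = o + (-4*o)**2 = o + 16*o**2)
f(9) + O(E(-2))*(-146) = 1 + (6*(1 + 16*6))*(-146) = 1 + (6*(1 + 96))*(-146) = 1 + (6*97)*(-146) = 1 + 582*(-146) = 1 - 84972 = -84971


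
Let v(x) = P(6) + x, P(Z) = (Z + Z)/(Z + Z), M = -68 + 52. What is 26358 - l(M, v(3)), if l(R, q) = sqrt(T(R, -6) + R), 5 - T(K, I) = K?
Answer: 26358 - sqrt(5) ≈ 26356.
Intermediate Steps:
M = -16
P(Z) = 1 (P(Z) = (2*Z)/((2*Z)) = (2*Z)*(1/(2*Z)) = 1)
T(K, I) = 5 - K
v(x) = 1 + x
l(R, q) = sqrt(5) (l(R, q) = sqrt((5 - R) + R) = sqrt(5))
26358 - l(M, v(3)) = 26358 - sqrt(5)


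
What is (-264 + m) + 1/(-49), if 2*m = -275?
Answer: -39349/98 ≈ -401.52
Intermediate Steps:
m = -275/2 (m = (½)*(-275) = -275/2 ≈ -137.50)
(-264 + m) + 1/(-49) = (-264 - 275/2) + 1/(-49) = -803/2 - 1/49 = -39349/98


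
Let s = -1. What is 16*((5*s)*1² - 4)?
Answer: -144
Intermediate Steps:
16*((5*s)*1² - 4) = 16*((5*(-1))*1² - 4) = 16*(-5*1 - 4) = 16*(-5 - 4) = 16*(-9) = -144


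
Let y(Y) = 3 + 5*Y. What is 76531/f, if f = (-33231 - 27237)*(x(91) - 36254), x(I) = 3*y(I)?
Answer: 76531/2109123840 ≈ 3.6286e-5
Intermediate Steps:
x(I) = 9 + 15*I (x(I) = 3*(3 + 5*I) = 9 + 15*I)
f = 2109123840 (f = (-33231 - 27237)*((9 + 15*91) - 36254) = -60468*((9 + 1365) - 36254) = -60468*(1374 - 36254) = -60468*(-34880) = 2109123840)
76531/f = 76531/2109123840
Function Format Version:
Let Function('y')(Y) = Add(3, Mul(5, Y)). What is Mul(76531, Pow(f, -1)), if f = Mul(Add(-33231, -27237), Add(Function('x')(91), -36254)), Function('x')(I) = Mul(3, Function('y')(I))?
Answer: Rational(76531, 2109123840) ≈ 3.6286e-5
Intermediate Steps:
Function('x')(I) = Add(9, Mul(15, I)) (Function('x')(I) = Mul(3, Add(3, Mul(5, I))) = Add(9, Mul(15, I)))
f = 2109123840 (f = Mul(Add(-33231, -27237), Add(Add(9, Mul(15, 91)), -36254)) = Mul(-60468, Add(Add(9, 1365), -36254)) = Mul(-60468, Add(1374, -36254)) = Mul(-60468, -34880) = 2109123840)
Mul(76531, Pow(f, -1)) = Mul(76531, Pow(2109123840, -1)) = Mul(76531, Rational(1, 2109123840)) = Rational(76531, 2109123840)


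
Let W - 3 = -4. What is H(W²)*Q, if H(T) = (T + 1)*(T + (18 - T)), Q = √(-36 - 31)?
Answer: 36*I*√67 ≈ 294.67*I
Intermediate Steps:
W = -1 (W = 3 - 4 = -1)
Q = I*√67 (Q = √(-67) = I*√67 ≈ 8.1853*I)
H(T) = 18 + 18*T (H(T) = (1 + T)*18 = 18 + 18*T)
H(W²)*Q = (18 + 18*(-1)²)*(I*√67) = (18 + 18*1)*(I*√67) = (18 + 18)*(I*√67) = 36*(I*√67) = 36*I*√67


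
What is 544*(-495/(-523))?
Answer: 269280/523 ≈ 514.88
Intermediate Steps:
544*(-495/(-523)) = 544*(-495*(-1/523)) = 544*(495/523) = 269280/523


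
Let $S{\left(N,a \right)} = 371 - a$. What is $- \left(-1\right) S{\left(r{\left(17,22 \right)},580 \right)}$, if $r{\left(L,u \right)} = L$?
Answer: $-209$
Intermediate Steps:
$- \left(-1\right) S{\left(r{\left(17,22 \right)},580 \right)} = - \left(-1\right) \left(371 - 580\right) = - \left(-1\right) \left(-209\right) = \left(-1\right) 209 = -209$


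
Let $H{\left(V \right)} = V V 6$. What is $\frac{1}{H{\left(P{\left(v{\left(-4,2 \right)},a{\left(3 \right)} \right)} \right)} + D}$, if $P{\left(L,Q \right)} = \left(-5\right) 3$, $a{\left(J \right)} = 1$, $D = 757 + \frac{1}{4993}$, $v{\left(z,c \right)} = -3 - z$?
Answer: $\frac{4993}{10520252} \approx 0.00047461$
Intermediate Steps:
$D = \frac{3779702}{4993}$ ($D = 757 + \frac{1}{4993} = \frac{3779702}{4993} \approx 757.0$)
$P{\left(L,Q \right)} = -15$
$H{\left(V \right)} = 6 V^{2}$ ($H{\left(V \right)} = V^{2} \cdot 6 = 6 V^{2}$)
$\frac{1}{H{\left(P{\left(v{\left(-4,2 \right)},a{\left(3 \right)} \right)} \right)} + D} = \frac{1}{6 \left(-15\right)^{2} + \frac{3779702}{4993}} = \frac{1}{6 \cdot 225 + \frac{3779702}{4993}} = \frac{1}{1350 + \frac{3779702}{4993}} = \frac{1}{\frac{10520252}{4993}} = \frac{4993}{10520252}$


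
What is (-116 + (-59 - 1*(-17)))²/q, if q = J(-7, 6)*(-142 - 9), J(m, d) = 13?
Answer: -24964/1963 ≈ -12.717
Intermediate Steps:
q = -1963 (q = 13*(-142 - 9) = 13*(-151) = -1963)
(-116 + (-59 - 1*(-17)))²/q = (-116 + (-59 - 1*(-17)))²/(-1963) = (-116 + (-59 + 17))²*(-1/1963) = (-116 - 42)²*(-1/1963) = (-158)²*(-1/1963) = 24964*(-1/1963) = -24964/1963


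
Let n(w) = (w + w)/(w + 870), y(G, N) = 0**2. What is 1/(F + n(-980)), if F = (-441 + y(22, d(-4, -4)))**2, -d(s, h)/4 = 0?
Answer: 11/2139487 ≈ 5.1414e-6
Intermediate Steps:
d(s, h) = 0 (d(s, h) = -4*0 = 0)
y(G, N) = 0
n(w) = 2*w/(870 + w) (n(w) = (2*w)/(870 + w) = 2*w/(870 + w))
F = 194481 (F = (-441 + 0)**2 = (-441)**2 = 194481)
1/(F + n(-980)) = 1/(194481 + 2*(-980)/(870 - 980)) = 1/(194481 + 2*(-980)/(-110)) = 1/(194481 + 2*(-980)*(-1/110)) = 1/(194481 + 196/11) = 1/(2139487/11) = 11/2139487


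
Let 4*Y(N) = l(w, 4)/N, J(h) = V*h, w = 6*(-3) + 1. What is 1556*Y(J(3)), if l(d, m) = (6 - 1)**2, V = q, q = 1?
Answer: 9725/3 ≈ 3241.7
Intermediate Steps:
V = 1
w = -17 (w = -18 + 1 = -17)
J(h) = h (J(h) = 1*h = h)
l(d, m) = 25 (l(d, m) = 5**2 = 25)
Y(N) = 25/(4*N) (Y(N) = (25/N)/4 = 25/(4*N))
1556*Y(J(3)) = 1556*((25/4)/3) = 1556*((25/4)*(1/3)) = 1556*(25/12) = 9725/3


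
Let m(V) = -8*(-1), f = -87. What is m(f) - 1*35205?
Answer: -35197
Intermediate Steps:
m(V) = 8
m(f) - 1*35205 = 8 - 1*35205 = 8 - 35205 = -35197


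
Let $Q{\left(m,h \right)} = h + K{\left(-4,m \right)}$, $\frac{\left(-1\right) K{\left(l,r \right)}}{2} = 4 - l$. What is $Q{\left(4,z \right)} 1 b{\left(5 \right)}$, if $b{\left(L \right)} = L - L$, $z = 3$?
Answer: $0$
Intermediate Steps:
$K{\left(l,r \right)} = -8 + 2 l$ ($K{\left(l,r \right)} = - 2 \left(4 - l\right) = -8 + 2 l$)
$Q{\left(m,h \right)} = -16 + h$ ($Q{\left(m,h \right)} = h + \left(-8 + 2 \left(-4\right)\right) = h - 16 = -16 + h$)
$b{\left(L \right)} = 0$
$Q{\left(4,z \right)} 1 b{\left(5 \right)} = \left(-16 + 3\right) 1 \cdot 0 = \left(-13\right) 1 \cdot 0 = \left(-13\right) 0 = 0$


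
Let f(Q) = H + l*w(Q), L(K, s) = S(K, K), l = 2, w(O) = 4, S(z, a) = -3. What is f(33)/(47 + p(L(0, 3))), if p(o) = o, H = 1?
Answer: 9/44 ≈ 0.20455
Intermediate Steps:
L(K, s) = -3
f(Q) = 9 (f(Q) = 1 + 2*4 = 1 + 8 = 9)
f(33)/(47 + p(L(0, 3))) = 9/(47 - 3) = 9/44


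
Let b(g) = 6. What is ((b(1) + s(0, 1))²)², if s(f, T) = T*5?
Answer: 14641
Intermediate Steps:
s(f, T) = 5*T
((b(1) + s(0, 1))²)² = ((6 + 5*1)²)² = ((6 + 5)²)² = (11²)² = 121² = 14641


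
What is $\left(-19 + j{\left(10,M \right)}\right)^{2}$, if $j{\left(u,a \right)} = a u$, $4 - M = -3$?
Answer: $2601$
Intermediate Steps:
$M = 7$ ($M = 4 - -3 = 4 + 3 = 7$)
$\left(-19 + j{\left(10,M \right)}\right)^{2} = \left(-19 + 7 \cdot 10\right)^{2} = \left(-19 + 70\right)^{2} = 51^{2} = 2601$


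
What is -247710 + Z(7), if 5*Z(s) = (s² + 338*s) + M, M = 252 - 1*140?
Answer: -1236023/5 ≈ -2.4720e+5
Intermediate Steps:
M = 112 (M = 252 - 140 = 112)
Z(s) = 112/5 + s²/5 + 338*s/5 (Z(s) = ((s² + 338*s) + 112)/5 = (112 + s² + 338*s)/5 = 112/5 + s²/5 + 338*s/5)
-247710 + Z(7) = -247710 + (112/5 + (⅕)*7² + (338/5)*7) = -247710 + (112/5 + (⅕)*49 + 2366/5) = -247710 + (112/5 + 49/5 + 2366/5) = -247710 + 2527/5 = -1236023/5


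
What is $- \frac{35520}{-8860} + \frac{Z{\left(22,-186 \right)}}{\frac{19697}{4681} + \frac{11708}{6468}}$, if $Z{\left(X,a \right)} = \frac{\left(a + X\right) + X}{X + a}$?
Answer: $\frac{6871805488533}{1654697831536} \approx 4.1529$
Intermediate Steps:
$Z{\left(X,a \right)} = \frac{a + 2 X}{X + a}$ ($Z{\left(X,a \right)} = \frac{\left(X + a\right) + X}{X + a} = \frac{a + 2 X}{X + a}$)
$- \frac{35520}{-8860} + \frac{Z{\left(22,-186 \right)}}{\frac{19697}{4681} + \frac{11708}{6468}} = - \frac{35520}{-8860} + \frac{\frac{1}{22 - 186} \left(-186 + 2 \cdot 22\right)}{\frac{19697}{4681} + \frac{11708}{6468}} = \left(-35520\right) \left(- \frac{1}{8860}\right) + \frac{\frac{1}{-164} \left(-186 + 44\right)}{19697 \cdot \frac{1}{4681} + 11708 \cdot \frac{1}{6468}} = \frac{1776}{443} + \frac{\left(- \frac{1}{164}\right) \left(-142\right)}{\frac{19697}{4681} + \frac{2927}{1617}} = \frac{1776}{443} + \frac{71}{82 \cdot \frac{45551336}{7569177}} = \frac{1776}{443} + \frac{71}{82} \cdot \frac{7569177}{45551336} = \frac{1776}{443} + \frac{537411567}{3735209552} = \frac{6871805488533}{1654697831536}$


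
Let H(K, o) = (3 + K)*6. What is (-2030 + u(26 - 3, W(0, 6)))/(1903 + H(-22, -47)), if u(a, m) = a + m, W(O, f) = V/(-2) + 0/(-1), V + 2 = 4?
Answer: -2008/1789 ≈ -1.1224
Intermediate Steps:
V = 2 (V = -2 + 4 = 2)
W(O, f) = -1 (W(O, f) = 2/(-2) + 0/(-1) = 2*(-1/2) + 0*(-1) = -1 + 0 = -1)
H(K, o) = 18 + 6*K
(-2030 + u(26 - 3, W(0, 6)))/(1903 + H(-22, -47)) = (-2030 + ((26 - 3) - 1))/(1903 + (18 + 6*(-22))) = (-2030 + (23 - 1))/(1903 + (18 - 132)) = (-2030 + 22)/(1903 - 114) = -2008/1789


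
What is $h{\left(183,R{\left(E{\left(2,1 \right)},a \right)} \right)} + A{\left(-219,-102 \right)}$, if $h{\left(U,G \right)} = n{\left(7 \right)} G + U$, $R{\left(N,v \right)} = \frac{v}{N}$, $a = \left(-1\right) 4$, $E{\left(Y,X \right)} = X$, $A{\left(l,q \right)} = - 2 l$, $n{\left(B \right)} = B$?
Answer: $593$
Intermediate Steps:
$a = -4$
$h{\left(U,G \right)} = U + 7 G$ ($h{\left(U,G \right)} = 7 G + U = U + 7 G$)
$h{\left(183,R{\left(E{\left(2,1 \right)},a \right)} \right)} + A{\left(-219,-102 \right)} = \left(183 + 7 \left(- \frac{4}{1}\right)\right) - -438 = \left(183 + 7 \left(\left(-4\right) 1\right)\right) + 438 = \left(183 + 7 \left(-4\right)\right) + 438 = \left(183 - 28\right) + 438 = 155 + 438 = 593$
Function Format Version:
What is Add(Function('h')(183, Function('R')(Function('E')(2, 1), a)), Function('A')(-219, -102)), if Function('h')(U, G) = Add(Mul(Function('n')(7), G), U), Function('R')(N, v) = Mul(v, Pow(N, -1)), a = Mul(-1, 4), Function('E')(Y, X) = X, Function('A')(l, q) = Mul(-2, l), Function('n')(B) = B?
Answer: 593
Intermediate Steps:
a = -4
Function('h')(U, G) = Add(U, Mul(7, G)) (Function('h')(U, G) = Add(Mul(7, G), U) = Add(U, Mul(7, G)))
Add(Function('h')(183, Function('R')(Function('E')(2, 1), a)), Function('A')(-219, -102)) = Add(Add(183, Mul(7, Mul(-4, Pow(1, -1)))), Mul(-2, -219)) = Add(Add(183, Mul(7, Mul(-4, 1))), 438) = Add(Add(183, Mul(7, -4)), 438) = Add(Add(183, -28), 438) = Add(155, 438) = 593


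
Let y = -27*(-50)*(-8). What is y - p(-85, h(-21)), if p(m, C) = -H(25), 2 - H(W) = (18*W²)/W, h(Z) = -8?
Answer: -11248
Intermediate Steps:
H(W) = 2 - 18*W (H(W) = 2 - 18*W²/W = 2 - 18*W)
y = -10800 (y = 1350*(-8) = -10800)
p(m, C) = 448 (p(m, C) = -(2 - 18*25) = -(2 - 450) = -1*(-448) = 448)
y - p(-85, h(-21)) = -10800 - 1*448 = -10800 - 448 = -11248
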